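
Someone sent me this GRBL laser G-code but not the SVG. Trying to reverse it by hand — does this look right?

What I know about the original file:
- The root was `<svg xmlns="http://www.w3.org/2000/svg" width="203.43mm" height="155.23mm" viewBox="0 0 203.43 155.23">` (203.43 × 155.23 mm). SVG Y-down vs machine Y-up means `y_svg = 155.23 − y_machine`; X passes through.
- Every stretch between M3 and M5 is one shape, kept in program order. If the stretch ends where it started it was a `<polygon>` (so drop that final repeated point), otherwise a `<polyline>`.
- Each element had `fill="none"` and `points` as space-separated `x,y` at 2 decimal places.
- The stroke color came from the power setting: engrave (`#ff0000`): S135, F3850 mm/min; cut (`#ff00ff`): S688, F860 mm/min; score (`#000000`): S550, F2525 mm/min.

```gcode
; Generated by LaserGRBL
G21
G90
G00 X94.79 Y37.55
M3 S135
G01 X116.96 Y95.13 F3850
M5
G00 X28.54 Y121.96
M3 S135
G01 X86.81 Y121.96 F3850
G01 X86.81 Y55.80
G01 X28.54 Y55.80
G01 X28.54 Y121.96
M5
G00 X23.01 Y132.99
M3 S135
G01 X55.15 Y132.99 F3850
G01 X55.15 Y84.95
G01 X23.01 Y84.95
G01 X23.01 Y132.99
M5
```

Machine Y-up, SVG Y-down with viewBox height 155.23, so y_svg = 155.23 − y_machine; X carries over. Every run uses S135, so all elements get stroke `#ff0000` (engrave).

Run 1: The run is open, so emit a `<polyline>` with points (Y-flipped): 94.79,117.68 116.96,60.10.

Run 2: The run returns to its start, so emit a `<polygon>` with points (Y-flipped): 28.54,33.27 86.81,33.27 86.81,99.43 28.54,99.43.

Run 3: The run returns to its start, so emit a `<polygon>` with points (Y-flipped): 23.01,22.24 55.15,22.24 55.15,70.28 23.01,70.28.

<svg xmlns="http://www.w3.org/2000/svg" width="203.43mm" height="155.23mm" viewBox="0 0 203.43 155.23">
  <polyline points="94.79,117.68 116.96,60.10" fill="none" stroke="#ff0000"/>
  <polygon points="28.54,33.27 86.81,33.27 86.81,99.43 28.54,99.43" fill="none" stroke="#ff0000"/>
  <polygon points="23.01,22.24 55.15,22.24 55.15,70.28 23.01,70.28" fill="none" stroke="#ff0000"/>
</svg>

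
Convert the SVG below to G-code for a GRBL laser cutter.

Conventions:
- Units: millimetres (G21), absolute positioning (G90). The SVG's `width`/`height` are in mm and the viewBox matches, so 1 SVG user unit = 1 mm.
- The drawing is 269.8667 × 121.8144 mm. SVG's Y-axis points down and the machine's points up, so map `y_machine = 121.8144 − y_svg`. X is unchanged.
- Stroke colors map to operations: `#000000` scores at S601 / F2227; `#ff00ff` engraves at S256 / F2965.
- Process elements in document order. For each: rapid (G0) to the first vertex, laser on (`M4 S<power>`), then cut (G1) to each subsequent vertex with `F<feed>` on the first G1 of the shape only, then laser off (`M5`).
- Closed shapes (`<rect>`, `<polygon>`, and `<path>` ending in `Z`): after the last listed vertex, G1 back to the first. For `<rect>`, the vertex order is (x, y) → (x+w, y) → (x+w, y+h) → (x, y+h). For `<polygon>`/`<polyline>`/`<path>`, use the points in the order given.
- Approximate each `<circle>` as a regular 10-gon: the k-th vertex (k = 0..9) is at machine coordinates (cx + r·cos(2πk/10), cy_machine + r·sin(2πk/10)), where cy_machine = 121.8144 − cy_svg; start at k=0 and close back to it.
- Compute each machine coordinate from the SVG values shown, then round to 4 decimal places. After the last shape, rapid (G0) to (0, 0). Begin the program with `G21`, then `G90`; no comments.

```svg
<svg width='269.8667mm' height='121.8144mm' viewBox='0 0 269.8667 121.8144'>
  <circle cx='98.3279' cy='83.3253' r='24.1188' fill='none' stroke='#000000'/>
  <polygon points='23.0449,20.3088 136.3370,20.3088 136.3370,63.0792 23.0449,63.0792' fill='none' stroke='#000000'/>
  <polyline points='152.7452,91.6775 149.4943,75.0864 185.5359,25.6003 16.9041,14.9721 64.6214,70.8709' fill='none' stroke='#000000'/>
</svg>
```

viewBox `0 0 269.8667 121.8144` with mm width/height → 1 unit = 1 mm. Flip: y_m = 121.8144 − y_svg.

**Shape 1** — `<circle>` circle, stroke `#000000` → score (S601, F2227). Machine vertices: (122.4467,38.4891) → (117.8404,52.6658) → (105.7810,61.4274) → (90.8748,61.4274) → (78.8154,52.6658) → (74.2091,38.4891) → (78.8154,24.3124) → (90.8748,15.5508) → (105.7810,15.5508) → (117.8404,24.3124) → (122.4467,38.4891). Closed: final G1 returns to the first vertex.

**Shape 2** — `<polygon>` rectangle, stroke `#000000` → score (S601, F2227). Machine vertices: (23.0449,101.5056) → (136.3370,101.5056) → (136.3370,58.7352) → (23.0449,58.7352) → (23.0449,101.5056). Closed: final G1 returns to the first vertex.

**Shape 3** — `<polyline>` open polyline, stroke `#000000` → score (S601, F2227). Machine vertices: (152.7452,30.1369) → (149.4943,46.7280) → (185.5359,96.2141) → (16.9041,106.8423) → (64.6214,50.9435). Open path.

G21
G90
G0 X122.4467 Y38.4891
M4 S601
G1 X117.8404 Y52.6658 F2227
G1 X105.7810 Y61.4274
G1 X90.8748 Y61.4274
G1 X78.8154 Y52.6658
G1 X74.2091 Y38.4891
G1 X78.8154 Y24.3124
G1 X90.8748 Y15.5508
G1 X105.7810 Y15.5508
G1 X117.8404 Y24.3124
G1 X122.4467 Y38.4891
M5
G0 X23.0449 Y101.5056
M4 S601
G1 X136.3370 Y101.5056 F2227
G1 X136.3370 Y58.7352
G1 X23.0449 Y58.7352
G1 X23.0449 Y101.5056
M5
G0 X152.7452 Y30.1369
M4 S601
G1 X149.4943 Y46.7280 F2227
G1 X185.5359 Y96.2141
G1 X16.9041 Y106.8423
G1 X64.6214 Y50.9435
M5
G0 X0.0000 Y0.0000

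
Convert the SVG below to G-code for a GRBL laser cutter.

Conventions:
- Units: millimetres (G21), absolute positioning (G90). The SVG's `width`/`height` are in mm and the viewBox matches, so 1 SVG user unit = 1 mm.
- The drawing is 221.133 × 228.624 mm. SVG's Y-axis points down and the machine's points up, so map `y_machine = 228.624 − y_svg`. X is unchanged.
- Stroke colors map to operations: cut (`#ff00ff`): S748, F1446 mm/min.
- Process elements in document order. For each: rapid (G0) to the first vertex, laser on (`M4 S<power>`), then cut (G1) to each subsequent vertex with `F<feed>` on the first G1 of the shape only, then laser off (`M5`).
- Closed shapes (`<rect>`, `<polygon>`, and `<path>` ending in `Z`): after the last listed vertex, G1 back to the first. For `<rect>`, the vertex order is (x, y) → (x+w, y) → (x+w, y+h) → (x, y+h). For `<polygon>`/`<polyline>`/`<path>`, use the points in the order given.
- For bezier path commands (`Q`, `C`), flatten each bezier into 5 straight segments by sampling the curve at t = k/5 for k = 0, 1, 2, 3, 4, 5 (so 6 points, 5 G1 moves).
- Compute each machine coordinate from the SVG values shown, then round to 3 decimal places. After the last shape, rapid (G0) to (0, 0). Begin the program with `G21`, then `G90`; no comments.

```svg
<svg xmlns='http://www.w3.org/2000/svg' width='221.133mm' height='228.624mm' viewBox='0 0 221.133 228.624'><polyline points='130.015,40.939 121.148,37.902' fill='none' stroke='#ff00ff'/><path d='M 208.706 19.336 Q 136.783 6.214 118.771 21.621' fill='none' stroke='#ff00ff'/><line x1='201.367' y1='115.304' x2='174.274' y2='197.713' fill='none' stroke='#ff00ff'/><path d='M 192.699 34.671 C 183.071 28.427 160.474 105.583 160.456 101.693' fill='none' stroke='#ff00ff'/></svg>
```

viewBox `0 0 221.133 228.624` with mm width/height → 1 unit = 1 mm. Flip: y_m = 228.624 − y_svg.

**Shape 1** — `<polyline>` line segment, stroke `#ff00ff` → cut (S748, F1446). Machine vertices: (130.015,187.685) → (121.148,190.722). Open path.

**Shape 2** — `<path>` quadratic bezier, stroke `#ff00ff` → cut (S748, F1446). Control points (SVG): P0=(208.706,19.336), P1=(136.783,6.214), P2=(118.771,21.621); sampled at t=k/5. Machine vertices: (208.706,209.288) → (182.093,213.396) → (159.793,215.221) → (141.806,214.764) → (128.132,212.025) → (118.771,207.003). Open path.

**Shape 3** — `<line>` line segment, stroke `#ff00ff` → cut (S748, F1446). Machine vertices: (201.367,113.320) → (174.274,30.911). Open path.

**Shape 4** — `<path>` cubic bezier, stroke `#ff00ff` → cut (S748, F1446). Control points (SVG): P0=(192.699,34.671), P1=(183.071,28.427), P2=(160.474,105.583), P3=(160.456,101.693); sampled at t=k/5. Machine vertices: (192.699,193.953) → (185.650,189.007) → (177.195,171.938) → (169.040,150.641) → (162.892,133.007) → (160.456,126.931). Open path.

G21
G90
G0 X130.015 Y187.685
M4 S748
G1 X121.148 Y190.722 F1446
M5
G0 X208.706 Y209.288
M4 S748
G1 X182.093 Y213.396 F1446
G1 X159.793 Y215.221
G1 X141.806 Y214.764
G1 X128.132 Y212.025
G1 X118.771 Y207.003
M5
G0 X201.367 Y113.320
M4 S748
G1 X174.274 Y30.911 F1446
M5
G0 X192.699 Y193.953
M4 S748
G1 X185.650 Y189.007 F1446
G1 X177.195 Y171.938
G1 X169.040 Y150.641
G1 X162.892 Y133.007
G1 X160.456 Y126.931
M5
G0 X0.000 Y0.000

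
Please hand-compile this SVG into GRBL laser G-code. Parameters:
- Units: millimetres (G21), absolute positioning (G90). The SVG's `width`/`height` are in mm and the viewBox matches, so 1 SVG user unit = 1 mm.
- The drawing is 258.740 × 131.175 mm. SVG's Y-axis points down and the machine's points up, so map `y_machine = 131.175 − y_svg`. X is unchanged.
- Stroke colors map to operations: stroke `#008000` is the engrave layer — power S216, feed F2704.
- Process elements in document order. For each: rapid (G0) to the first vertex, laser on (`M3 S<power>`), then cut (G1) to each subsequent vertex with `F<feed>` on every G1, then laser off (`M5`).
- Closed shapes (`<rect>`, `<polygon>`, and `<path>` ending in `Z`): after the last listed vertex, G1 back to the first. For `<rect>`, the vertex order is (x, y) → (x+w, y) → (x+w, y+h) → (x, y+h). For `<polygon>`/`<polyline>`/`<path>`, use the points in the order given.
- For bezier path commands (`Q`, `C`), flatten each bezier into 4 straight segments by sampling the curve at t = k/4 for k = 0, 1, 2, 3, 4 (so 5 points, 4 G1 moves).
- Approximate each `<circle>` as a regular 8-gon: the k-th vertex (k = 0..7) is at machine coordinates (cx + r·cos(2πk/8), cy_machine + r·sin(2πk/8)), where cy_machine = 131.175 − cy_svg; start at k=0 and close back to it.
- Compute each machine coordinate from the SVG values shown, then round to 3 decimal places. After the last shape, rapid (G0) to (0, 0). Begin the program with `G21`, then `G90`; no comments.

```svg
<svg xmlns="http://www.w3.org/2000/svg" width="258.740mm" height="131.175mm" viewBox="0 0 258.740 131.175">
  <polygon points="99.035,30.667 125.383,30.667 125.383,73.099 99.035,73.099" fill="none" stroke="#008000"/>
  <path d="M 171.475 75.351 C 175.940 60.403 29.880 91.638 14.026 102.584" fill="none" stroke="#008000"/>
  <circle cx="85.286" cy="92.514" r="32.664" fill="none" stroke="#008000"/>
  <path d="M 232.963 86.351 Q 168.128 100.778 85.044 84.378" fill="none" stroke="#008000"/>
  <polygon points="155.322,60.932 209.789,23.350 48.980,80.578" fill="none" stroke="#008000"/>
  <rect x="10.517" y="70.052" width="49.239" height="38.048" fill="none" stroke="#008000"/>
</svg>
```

G21
G90
G0 X99.035 Y100.508
M3 S216
G1 X125.383 Y100.508 F2704
G1 X125.383 Y58.076 F2704
G1 X99.035 Y58.076 F2704
G1 X99.035 Y100.508 F2704
M5
G0 X171.475 Y55.824
M3 S216
G1 X150.987 Y59.414 F2704
G1 X100.370 Y51.918 F2704
G1 X45.944 Y39.566 F2704
G1 X14.026 Y28.591 F2704
M5
G0 X117.950 Y38.661
M3 S216
G1 X108.383 Y61.758 F2704
G1 X85.286 Y71.325 F2704
G1 X62.189 Y61.758 F2704
G1 X52.622 Y38.661 F2704
G1 X62.189 Y15.564 F2704
G1 X85.286 Y5.997 F2704
G1 X108.383 Y15.564 F2704
G1 X117.950 Y38.661 F2704
M5
G0 X232.963 Y44.824
M3 S216
G1 X199.405 Y39.537 F2704
G1 X163.566 Y38.104 F2704
G1 X125.445 Y40.524 F2704
G1 X85.044 Y46.797 F2704
M5
G0 X155.322 Y70.243
M3 S216
G1 X209.789 Y107.825 F2704
G1 X48.980 Y50.597 F2704
G1 X155.322 Y70.243 F2704
M5
G0 X10.517 Y61.123
M3 S216
G1 X59.756 Y61.123 F2704
G1 X59.756 Y23.075 F2704
G1 X10.517 Y23.075 F2704
G1 X10.517 Y61.123 F2704
M5
G0 X0.000 Y0.000

Since the viewBox matches the mm dimensions, user units are millimetres directly. The only transform is the Y-flip y_m = 131.175 − y_svg.

Shape 1 is a rectangle drawn with `<polygon>`. Its stroke #008000 means engrave at S216, F2704. After flipping Y the toolpath is (99.035,100.508) → (125.383,100.508) → (125.383,58.076) → (99.035,58.076) → (99.035,100.508), returning to the start.

Shape 2 is a cubic bezier drawn with `<path>`. Its stroke #008000 means engrave at S216, F2704. After flipping Y the toolpath is (171.475,55.824) → (150.987,59.414) → (100.370,51.918) → (45.944,39.566) → (14.026,28.591).

Shape 3 is a circle drawn with `<circle>`. Its stroke #008000 means engrave at S216, F2704. After flipping Y the toolpath is (117.950,38.661) → (108.383,61.758) → (85.286,71.325) → (62.189,61.758) → (52.622,38.661) → (62.189,15.564) → (85.286,5.997) → (108.383,15.564) → (117.950,38.661), returning to the start.

Shape 4 is a quadratic bezier drawn with `<path>`. Its stroke #008000 means engrave at S216, F2704. After flipping Y the toolpath is (232.963,44.824) → (199.405,39.537) → (163.566,38.104) → (125.445,40.524) → (85.044,46.797).

Shape 5 is a closed polygon drawn with `<polygon>`. Its stroke #008000 means engrave at S216, F2704. After flipping Y the toolpath is (155.322,70.243) → (209.789,107.825) → (48.980,50.597) → (155.322,70.243), returning to the start.

Shape 6 is a rectangle drawn with `<rect>`. Its stroke #008000 means engrave at S216, F2704. After flipping Y the toolpath is (10.517,61.123) → (59.756,61.123) → (59.756,23.075) → (10.517,23.075) → (10.517,61.123), returning to the start.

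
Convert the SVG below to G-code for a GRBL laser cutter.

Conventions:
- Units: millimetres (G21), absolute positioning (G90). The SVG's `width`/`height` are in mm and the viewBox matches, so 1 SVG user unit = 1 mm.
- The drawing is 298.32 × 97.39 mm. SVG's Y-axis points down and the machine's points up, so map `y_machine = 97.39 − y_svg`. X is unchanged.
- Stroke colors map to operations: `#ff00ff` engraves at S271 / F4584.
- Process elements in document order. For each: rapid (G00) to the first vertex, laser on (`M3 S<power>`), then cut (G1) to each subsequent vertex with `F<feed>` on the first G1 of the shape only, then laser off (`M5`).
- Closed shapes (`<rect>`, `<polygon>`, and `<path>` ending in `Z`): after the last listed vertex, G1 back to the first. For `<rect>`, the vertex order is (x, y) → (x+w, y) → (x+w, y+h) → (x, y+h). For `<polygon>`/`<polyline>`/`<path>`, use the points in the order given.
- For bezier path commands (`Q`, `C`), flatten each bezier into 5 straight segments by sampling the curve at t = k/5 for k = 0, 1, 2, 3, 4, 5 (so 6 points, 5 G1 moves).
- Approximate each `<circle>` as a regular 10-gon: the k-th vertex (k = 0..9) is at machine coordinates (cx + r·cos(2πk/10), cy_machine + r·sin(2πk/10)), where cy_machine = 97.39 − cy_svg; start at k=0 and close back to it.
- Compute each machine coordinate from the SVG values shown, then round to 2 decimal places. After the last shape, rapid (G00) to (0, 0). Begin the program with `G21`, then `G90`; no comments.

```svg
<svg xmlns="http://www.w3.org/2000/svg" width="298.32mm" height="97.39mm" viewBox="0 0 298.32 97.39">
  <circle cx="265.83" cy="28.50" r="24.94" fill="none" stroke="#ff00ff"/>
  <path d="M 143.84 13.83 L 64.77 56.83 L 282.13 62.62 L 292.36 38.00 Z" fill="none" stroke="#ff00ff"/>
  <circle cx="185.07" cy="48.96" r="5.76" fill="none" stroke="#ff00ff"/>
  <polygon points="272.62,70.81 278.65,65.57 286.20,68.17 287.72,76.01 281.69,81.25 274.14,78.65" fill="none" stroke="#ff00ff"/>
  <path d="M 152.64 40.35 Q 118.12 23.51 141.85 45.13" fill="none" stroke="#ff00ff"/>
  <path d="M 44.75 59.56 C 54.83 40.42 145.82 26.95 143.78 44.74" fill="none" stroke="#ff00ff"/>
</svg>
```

Since the viewBox matches the mm dimensions, user units are millimetres directly. The only transform is the Y-flip y_m = 97.39 − y_svg.

Shape 1 is a circle drawn with `<circle>`. Its stroke #ff00ff means engrave at S271, F4584. After flipping Y the toolpath is (290.77,68.89) → (286.01,83.55) → (273.54,92.61) → (258.12,92.61) → (245.65,83.55) → (240.89,68.89) → (245.65,54.23) → (258.12,45.17) → (273.54,45.17) → (286.01,54.23) → (290.77,68.89), returning to the start.

Shape 2 is a closed polygon drawn with `<path>`. Its stroke #ff00ff means engrave at S271, F4584. After flipping Y the toolpath is (143.84,83.56) → (64.77,40.56) → (282.13,34.77) → (292.36,59.39) → (143.84,83.56), returning to the start.

Shape 3 is a circle drawn with `<circle>`. Its stroke #ff00ff means engrave at S271, F4584. After flipping Y the toolpath is (190.83,48.43) → (189.73,51.82) → (186.85,53.91) → (183.29,53.91) → (180.41,51.82) → (179.31,48.43) → (180.41,45.04) → (183.29,42.95) → (186.85,42.95) → (189.73,45.04) → (190.83,48.43), returning to the start.

Shape 4 is a regular polygon drawn with `<polygon>`. Its stroke #ff00ff means engrave at S271, F4584. After flipping Y the toolpath is (272.62,26.58) → (278.65,31.82) → (286.20,29.22) → (287.72,21.38) → (281.69,16.14) → (274.14,18.74) → (272.62,26.58), returning to the start.

Shape 5 is a quadratic bezier drawn with `<path>`. Its stroke #ff00ff means engrave at S271, F4584. After flipping Y the toolpath is (152.64,57.04) → (141.16,62.24) → (134.34,64.36) → (132.19,63.40) → (134.69,59.37) → (141.85,52.26).

Shape 6 is a cubic bezier drawn with `<path>`. Its stroke #ff00ff means engrave at S271, F4584. After flipping Y the toolpath is (44.75,37.83) → (59.12,48.43) → (84.55,56.44) → (112.71,60.63) → (135.23,59.78) → (143.78,52.65).

G21
G90
G00 X290.77 Y68.89
M3 S271
G1 X286.01 Y83.55 F4584
G1 X273.54 Y92.61
G1 X258.12 Y92.61
G1 X245.65 Y83.55
G1 X240.89 Y68.89
G1 X245.65 Y54.23
G1 X258.12 Y45.17
G1 X273.54 Y45.17
G1 X286.01 Y54.23
G1 X290.77 Y68.89
M5
G00 X143.84 Y83.56
M3 S271
G1 X64.77 Y40.56 F4584
G1 X282.13 Y34.77
G1 X292.36 Y59.39
G1 X143.84 Y83.56
M5
G00 X190.83 Y48.43
M3 S271
G1 X189.73 Y51.82 F4584
G1 X186.85 Y53.91
G1 X183.29 Y53.91
G1 X180.41 Y51.82
G1 X179.31 Y48.43
G1 X180.41 Y45.04
G1 X183.29 Y42.95
G1 X186.85 Y42.95
G1 X189.73 Y45.04
G1 X190.83 Y48.43
M5
G00 X272.62 Y26.58
M3 S271
G1 X278.65 Y31.82 F4584
G1 X286.20 Y29.22
G1 X287.72 Y21.38
G1 X281.69 Y16.14
G1 X274.14 Y18.74
G1 X272.62 Y26.58
M5
G00 X152.64 Y57.04
M3 S271
G1 X141.16 Y62.24 F4584
G1 X134.34 Y64.36
G1 X132.19 Y63.40
G1 X134.69 Y59.37
G1 X141.85 Y52.26
M5
G00 X44.75 Y37.83
M3 S271
G1 X59.12 Y48.43 F4584
G1 X84.55 Y56.44
G1 X112.71 Y60.63
G1 X135.23 Y59.78
G1 X143.78 Y52.65
M5
G00 X0.00 Y0.00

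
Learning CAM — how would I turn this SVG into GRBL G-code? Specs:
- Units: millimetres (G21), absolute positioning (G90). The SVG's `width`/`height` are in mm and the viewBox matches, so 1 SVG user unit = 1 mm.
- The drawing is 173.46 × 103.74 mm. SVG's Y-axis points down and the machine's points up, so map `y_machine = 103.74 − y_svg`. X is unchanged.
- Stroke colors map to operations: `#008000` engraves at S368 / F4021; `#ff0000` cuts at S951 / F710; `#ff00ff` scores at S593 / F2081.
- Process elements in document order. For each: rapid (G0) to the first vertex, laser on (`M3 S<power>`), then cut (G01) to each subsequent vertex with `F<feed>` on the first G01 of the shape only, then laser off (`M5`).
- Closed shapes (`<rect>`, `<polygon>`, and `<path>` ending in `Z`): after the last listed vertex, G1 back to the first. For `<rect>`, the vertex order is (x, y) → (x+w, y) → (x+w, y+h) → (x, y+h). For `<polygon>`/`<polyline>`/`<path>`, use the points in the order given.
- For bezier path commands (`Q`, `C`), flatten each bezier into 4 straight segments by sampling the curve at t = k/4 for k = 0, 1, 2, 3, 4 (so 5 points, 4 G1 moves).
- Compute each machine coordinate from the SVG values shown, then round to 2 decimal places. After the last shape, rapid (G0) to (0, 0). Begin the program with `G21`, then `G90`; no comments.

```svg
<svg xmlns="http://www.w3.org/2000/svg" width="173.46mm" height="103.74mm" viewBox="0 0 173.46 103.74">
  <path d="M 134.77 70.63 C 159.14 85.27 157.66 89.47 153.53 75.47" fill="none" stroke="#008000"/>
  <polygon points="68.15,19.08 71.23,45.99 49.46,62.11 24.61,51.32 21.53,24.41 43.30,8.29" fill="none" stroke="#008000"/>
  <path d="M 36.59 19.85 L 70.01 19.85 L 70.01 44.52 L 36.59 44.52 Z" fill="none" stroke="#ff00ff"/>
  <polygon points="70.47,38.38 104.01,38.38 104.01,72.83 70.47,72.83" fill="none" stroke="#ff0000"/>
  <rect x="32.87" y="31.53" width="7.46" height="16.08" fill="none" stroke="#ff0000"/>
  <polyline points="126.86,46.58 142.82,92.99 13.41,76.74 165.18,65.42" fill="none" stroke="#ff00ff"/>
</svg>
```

G21
G90
G0 X134.77 Y33.11
M3 S368
G01 X148.56 Y24.21 F4021
G01 X154.84 Y19.95
G01 X155.77 Y21.06
G01 X153.53 Y28.27
M5
G0 X68.15 Y84.66
M3 S368
G01 X71.23 Y57.75 F4021
G01 X49.46 Y41.63
G01 X24.61 Y52.42
G01 X21.53 Y79.33
G01 X43.30 Y95.45
G01 X68.15 Y84.66
M5
G0 X36.59 Y83.89
M3 S593
G01 X70.01 Y83.89 F2081
G01 X70.01 Y59.22
G01 X36.59 Y59.22
G01 X36.59 Y83.89
M5
G0 X70.47 Y65.36
M3 S951
G01 X104.01 Y65.36 F710
G01 X104.01 Y30.91
G01 X70.47 Y30.91
G01 X70.47 Y65.36
M5
G0 X32.87 Y72.21
M3 S951
G01 X40.33 Y72.21 F710
G01 X40.33 Y56.13
G01 X32.87 Y56.13
G01 X32.87 Y72.21
M5
G0 X126.86 Y57.16
M3 S593
G01 X142.82 Y10.75 F2081
G01 X13.41 Y27.00
G01 X165.18 Y38.32
M5
G0 X0.00 Y0.00

1 u = 1 mm; y_m = 103.74 − y.

[1] `<path>` cubic bezier, #008000→engrave S368 F4021: (134.77,33.11) → (148.56,24.21) → (154.84,19.95) → (155.77,21.06) → (153.53,28.27)

[2] `<polygon>` regular polygon, #008000→engrave S368 F4021: (68.15,84.66) → (71.23,57.75) → (49.46,41.63) → (24.61,52.42) → (21.53,79.33) → (43.30,95.45) → (68.15,84.66) (closed)

[3] `<path>` rectangle, #ff00ff→score S593 F2081: (36.59,83.89) → (70.01,83.89) → (70.01,59.22) → (36.59,59.22) → (36.59,83.89) (closed)

[4] `<polygon>` rectangle, #ff0000→cut S951 F710: (70.47,65.36) → (104.01,65.36) → (104.01,30.91) → (70.47,30.91) → (70.47,65.36) (closed)

[5] `<rect>` rectangle, #ff0000→cut S951 F710: (32.87,72.21) → (40.33,72.21) → (40.33,56.13) → (32.87,56.13) → (32.87,72.21) (closed)

[6] `<polyline>` open polyline, #ff00ff→score S593 F2081: (126.86,57.16) → (142.82,10.75) → (13.41,27.00) → (165.18,38.32)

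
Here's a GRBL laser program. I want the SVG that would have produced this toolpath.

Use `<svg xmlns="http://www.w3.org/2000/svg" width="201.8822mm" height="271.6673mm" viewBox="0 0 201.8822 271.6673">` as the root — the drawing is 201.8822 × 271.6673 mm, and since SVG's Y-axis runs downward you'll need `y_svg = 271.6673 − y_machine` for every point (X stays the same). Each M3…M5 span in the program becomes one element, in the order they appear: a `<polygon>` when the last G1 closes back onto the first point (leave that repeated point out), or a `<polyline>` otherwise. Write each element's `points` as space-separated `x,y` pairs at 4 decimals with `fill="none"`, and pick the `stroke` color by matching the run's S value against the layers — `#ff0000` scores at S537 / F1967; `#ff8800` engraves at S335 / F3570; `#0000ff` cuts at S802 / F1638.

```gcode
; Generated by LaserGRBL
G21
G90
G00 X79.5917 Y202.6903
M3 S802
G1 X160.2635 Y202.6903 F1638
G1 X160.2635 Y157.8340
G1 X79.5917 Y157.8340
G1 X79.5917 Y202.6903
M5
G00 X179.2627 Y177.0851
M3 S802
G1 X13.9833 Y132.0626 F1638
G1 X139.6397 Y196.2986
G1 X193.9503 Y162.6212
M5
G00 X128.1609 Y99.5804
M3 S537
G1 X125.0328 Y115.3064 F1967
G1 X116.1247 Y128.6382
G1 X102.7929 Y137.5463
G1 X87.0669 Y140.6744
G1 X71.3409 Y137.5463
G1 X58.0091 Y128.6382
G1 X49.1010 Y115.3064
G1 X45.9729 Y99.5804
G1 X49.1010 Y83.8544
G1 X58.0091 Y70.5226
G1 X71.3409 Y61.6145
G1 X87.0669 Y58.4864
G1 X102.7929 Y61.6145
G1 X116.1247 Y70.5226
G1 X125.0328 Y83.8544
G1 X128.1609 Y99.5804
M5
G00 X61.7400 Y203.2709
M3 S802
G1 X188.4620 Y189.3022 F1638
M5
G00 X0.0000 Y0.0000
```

<svg xmlns="http://www.w3.org/2000/svg" width="201.8822mm" height="271.6673mm" viewBox="0 0 201.8822 271.6673">
  <polygon points="79.5917,68.9770 160.2635,68.9770 160.2635,113.8333 79.5917,113.8333" fill="none" stroke="#0000ff"/>
  <polyline points="179.2627,94.5822 13.9833,139.6047 139.6397,75.3687 193.9503,109.0461" fill="none" stroke="#0000ff"/>
  <polygon points="128.1609,172.0869 125.0328,156.3609 116.1247,143.0291 102.7929,134.1210 87.0669,130.9929 71.3409,134.1210 58.0091,143.0291 49.1010,156.3609 45.9729,172.0869 49.1010,187.8129 58.0091,201.1447 71.3409,210.0528 87.0669,213.1809 102.7929,210.0528 116.1247,201.1447 125.0328,187.8129" fill="none" stroke="#ff0000"/>
  <polyline points="61.7400,68.3964 188.4620,82.3651" fill="none" stroke="#0000ff"/>
</svg>

Each laser-on run becomes one SVG element. Flip Y back into SVG space with y_svg = 271.6673 − y_machine.

Run 1: power S802 maps to stroke `#0000ff` (cut). The run returns to its start, so emit a `<polygon>` with points (Y-flipped): 79.5917,68.9770 160.2635,68.9770 160.2635,113.8333 79.5917,113.8333.

Run 2: the run's S802 means `#0000ff` (cut). The run is open, so emit a `<polyline>` with points (Y-flipped): 179.2627,94.5822 13.9833,139.6047 139.6397,75.3687 193.9503,109.0461.

Run 3: the run's S537 means `#ff0000` (score). The run returns to its start, so emit a `<polygon>` with points (Y-flipped): 128.1609,172.0869 125.0328,156.3609 116.1247,143.0291 102.7929,134.1210 87.0669,130.9929 71.3409,134.1210 58.0091,143.0291 49.1010,156.3609 45.9729,172.0869 49.1010,187.8129 58.0091,201.1447 71.3409,210.0528 87.0669,213.1809 102.7929,210.0528 116.1247,201.1447 125.0328,187.8129.

Run 4: power S802 maps to stroke `#0000ff` (cut). The run is open, so emit a `<polyline>` with points (Y-flipped): 61.7400,68.3964 188.4620,82.3651.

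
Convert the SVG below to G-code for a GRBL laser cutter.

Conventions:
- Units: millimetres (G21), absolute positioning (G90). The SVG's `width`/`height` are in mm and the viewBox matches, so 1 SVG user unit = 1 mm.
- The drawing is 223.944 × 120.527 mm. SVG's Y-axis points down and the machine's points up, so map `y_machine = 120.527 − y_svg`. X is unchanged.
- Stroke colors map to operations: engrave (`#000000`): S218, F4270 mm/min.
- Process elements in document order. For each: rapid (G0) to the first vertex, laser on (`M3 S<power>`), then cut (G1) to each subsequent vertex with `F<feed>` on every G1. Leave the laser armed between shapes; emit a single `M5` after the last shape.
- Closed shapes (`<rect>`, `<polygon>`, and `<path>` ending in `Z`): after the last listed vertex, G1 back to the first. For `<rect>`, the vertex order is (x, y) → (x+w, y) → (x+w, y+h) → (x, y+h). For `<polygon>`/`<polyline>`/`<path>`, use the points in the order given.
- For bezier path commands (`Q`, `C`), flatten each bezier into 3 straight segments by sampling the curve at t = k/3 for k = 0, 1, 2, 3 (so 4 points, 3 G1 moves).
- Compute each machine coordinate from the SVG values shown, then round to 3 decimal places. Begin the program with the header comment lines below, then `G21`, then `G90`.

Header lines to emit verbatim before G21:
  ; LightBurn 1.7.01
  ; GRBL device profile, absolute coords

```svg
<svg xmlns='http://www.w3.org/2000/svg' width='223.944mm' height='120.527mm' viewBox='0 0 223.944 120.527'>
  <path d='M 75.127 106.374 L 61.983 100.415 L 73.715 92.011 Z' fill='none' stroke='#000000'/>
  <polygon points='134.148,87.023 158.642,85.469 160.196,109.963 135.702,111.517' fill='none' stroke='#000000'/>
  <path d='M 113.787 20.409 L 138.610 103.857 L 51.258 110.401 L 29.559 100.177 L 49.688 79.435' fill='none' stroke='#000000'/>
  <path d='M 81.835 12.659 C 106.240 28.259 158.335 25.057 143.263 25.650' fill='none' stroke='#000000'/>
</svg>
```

1 u = 1 mm; y_m = 120.527 − y.

[1] `<path>` regular polygon, #000000→engrave S218 F4270: (75.127,14.153) → (61.983,20.112) → (73.715,28.516) → (75.127,14.153) (closed)

[2] `<polygon>` regular polygon, #000000→engrave S218 F4270: (134.148,33.504) → (158.642,35.058) → (160.196,10.564) → (135.702,9.010) → (134.148,33.504) (closed)

[3] `<path>` open polyline, #000000→engrave S218 F4270: (113.787,100.118) → (138.610,16.670) → (51.258,10.126) → (29.559,20.350) → (49.688,41.092)

[4] `<path>` cubic bezier, #000000→engrave S218 F4270: (81.835,107.868) → (111.957,97.698) → (139.459,95.042) → (143.263,94.877)

; LightBurn 1.7.01
; GRBL device profile, absolute coords
G21
G90
G0 X75.127 Y14.153
M3 S218
G1 X61.983 Y20.112 F4270
G1 X73.715 Y28.516 F4270
G1 X75.127 Y14.153 F4270
G0 X134.148 Y33.504
M3 S218
G1 X158.642 Y35.058 F4270
G1 X160.196 Y10.564 F4270
G1 X135.702 Y9.010 F4270
G1 X134.148 Y33.504 F4270
G0 X113.787 Y100.118
M3 S218
G1 X138.610 Y16.670 F4270
G1 X51.258 Y10.126 F4270
G1 X29.559 Y20.350 F4270
G1 X49.688 Y41.092 F4270
G0 X81.835 Y107.868
M3 S218
G1 X111.957 Y97.698 F4270
G1 X139.459 Y95.042 F4270
G1 X143.263 Y94.877 F4270
M5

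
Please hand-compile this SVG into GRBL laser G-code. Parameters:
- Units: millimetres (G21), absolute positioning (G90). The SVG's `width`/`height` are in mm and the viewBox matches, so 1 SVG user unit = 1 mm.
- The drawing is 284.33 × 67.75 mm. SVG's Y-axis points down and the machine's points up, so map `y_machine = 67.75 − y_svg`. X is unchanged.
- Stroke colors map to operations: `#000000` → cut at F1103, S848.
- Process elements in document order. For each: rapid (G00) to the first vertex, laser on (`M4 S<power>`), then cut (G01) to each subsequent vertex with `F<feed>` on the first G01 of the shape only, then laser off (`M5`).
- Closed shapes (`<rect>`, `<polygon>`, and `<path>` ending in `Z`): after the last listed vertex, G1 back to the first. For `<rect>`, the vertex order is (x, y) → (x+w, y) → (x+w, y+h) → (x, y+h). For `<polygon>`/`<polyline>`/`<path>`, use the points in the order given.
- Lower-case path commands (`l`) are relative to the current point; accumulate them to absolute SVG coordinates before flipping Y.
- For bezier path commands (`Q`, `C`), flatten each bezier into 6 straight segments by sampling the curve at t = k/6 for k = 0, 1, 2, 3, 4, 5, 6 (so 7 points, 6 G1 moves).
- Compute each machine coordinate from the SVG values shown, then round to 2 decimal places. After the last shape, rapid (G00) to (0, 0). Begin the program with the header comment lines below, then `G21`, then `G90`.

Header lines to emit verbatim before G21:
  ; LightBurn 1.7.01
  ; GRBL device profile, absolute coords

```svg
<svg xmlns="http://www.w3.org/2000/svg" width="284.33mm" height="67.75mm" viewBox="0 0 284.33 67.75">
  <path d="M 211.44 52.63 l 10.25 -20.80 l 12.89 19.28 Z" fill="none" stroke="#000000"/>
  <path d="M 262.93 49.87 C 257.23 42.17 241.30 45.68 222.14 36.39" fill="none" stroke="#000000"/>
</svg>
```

; LightBurn 1.7.01
; GRBL device profile, absolute coords
G21
G90
G00 X211.44 Y15.12
M4 S848
G01 X221.69 Y35.92 F1103
G01 X234.58 Y16.64
G01 X211.44 Y15.12
M5
G00 X262.93 Y17.88
M4 S848
G01 X259.26 Y20.91 F1103
G01 X254.08 Y22.73
G01 X247.58 Y24.02
G01 X239.96 Y25.45
G01 X231.42 Y27.67
G01 X222.14 Y31.36
M5
G00 X0.00 Y0.00

Since the viewBox matches the mm dimensions, user units are millimetres directly. The only transform is the Y-flip y_m = 67.75 − y_svg.

Shape 1 is a regular polygon drawn with `<path>`. Its stroke #000000 means cut at S848, F1103. After flipping Y the toolpath is (211.44,15.12) → (221.69,35.92) → (234.58,16.64) → (211.44,15.12), returning to the start.

Shape 2 is a cubic bezier drawn with `<path>`. Its stroke #000000 means cut at S848, F1103. After flipping Y the toolpath is (262.93,17.88) → (259.26,20.91) → (254.08,22.73) → (247.58,24.02) → (239.96,25.45) → (231.42,27.67) → (222.14,31.36).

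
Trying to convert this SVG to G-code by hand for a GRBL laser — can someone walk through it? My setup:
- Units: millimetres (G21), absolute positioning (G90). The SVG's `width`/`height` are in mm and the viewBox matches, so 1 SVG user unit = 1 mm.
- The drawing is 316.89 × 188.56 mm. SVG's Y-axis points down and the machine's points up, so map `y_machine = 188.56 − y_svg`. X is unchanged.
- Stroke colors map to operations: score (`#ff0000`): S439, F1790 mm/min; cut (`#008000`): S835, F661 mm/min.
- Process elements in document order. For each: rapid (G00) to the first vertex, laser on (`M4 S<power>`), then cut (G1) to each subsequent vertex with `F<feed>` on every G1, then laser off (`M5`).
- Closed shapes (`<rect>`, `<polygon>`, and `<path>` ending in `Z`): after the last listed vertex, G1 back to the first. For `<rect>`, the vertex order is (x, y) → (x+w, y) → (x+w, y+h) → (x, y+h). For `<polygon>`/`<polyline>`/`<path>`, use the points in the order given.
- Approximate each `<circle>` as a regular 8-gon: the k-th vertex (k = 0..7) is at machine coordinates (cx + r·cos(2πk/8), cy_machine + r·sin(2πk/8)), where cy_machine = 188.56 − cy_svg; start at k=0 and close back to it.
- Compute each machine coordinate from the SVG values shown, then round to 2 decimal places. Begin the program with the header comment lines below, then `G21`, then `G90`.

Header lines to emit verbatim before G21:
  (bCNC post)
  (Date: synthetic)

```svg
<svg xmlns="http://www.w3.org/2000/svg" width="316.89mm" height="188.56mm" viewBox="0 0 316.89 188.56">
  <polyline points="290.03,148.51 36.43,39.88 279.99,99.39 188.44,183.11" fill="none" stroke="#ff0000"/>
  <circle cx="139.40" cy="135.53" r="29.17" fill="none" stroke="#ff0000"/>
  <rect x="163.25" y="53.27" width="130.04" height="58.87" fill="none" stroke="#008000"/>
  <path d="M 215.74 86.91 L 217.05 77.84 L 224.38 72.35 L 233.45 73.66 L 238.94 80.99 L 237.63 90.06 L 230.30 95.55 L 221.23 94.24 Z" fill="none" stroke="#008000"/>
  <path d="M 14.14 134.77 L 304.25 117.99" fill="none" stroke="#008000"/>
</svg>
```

Since the viewBox matches the mm dimensions, user units are millimetres directly. The only transform is the Y-flip y_m = 188.56 − y_svg.

Shape 1 is a open polyline drawn with `<polyline>`. Its stroke #ff0000 means score at S439, F1790. After flipping Y the toolpath is (290.03,40.05) → (36.43,148.68) → (279.99,89.17) → (188.44,5.45).

Shape 2 is a circle drawn with `<circle>`. Its stroke #ff0000 means score at S439, F1790. After flipping Y the toolpath is (168.57,53.03) → (160.03,73.66) → (139.40,82.20) → (118.77,73.66) → (110.23,53.03) → (118.77,32.40) → (139.40,23.86) → (160.03,32.40) → (168.57,53.03), returning to the start.

Shape 3 is a rectangle drawn with `<rect>`. Its stroke #008000 means cut at S835, F661. After flipping Y the toolpath is (163.25,135.29) → (293.29,135.29) → (293.29,76.42) → (163.25,76.42) → (163.25,135.29), returning to the start.

Shape 4 is a regular polygon drawn with `<path>`. Its stroke #008000 means cut at S835, F661. After flipping Y the toolpath is (215.74,101.65) → (217.05,110.72) → (224.38,116.21) → (233.45,114.90) → (238.94,107.57) → (237.63,98.50) → (230.30,93.01) → (221.23,94.32) → (215.74,101.65), returning to the start.

Shape 5 is a line segment drawn with `<path>`. Its stroke #008000 means cut at S835, F661. After flipping Y the toolpath is (14.14,53.79) → (304.25,70.57).

(bCNC post)
(Date: synthetic)
G21
G90
G00 X290.03 Y40.05
M4 S439
G1 X36.43 Y148.68 F1790
G1 X279.99 Y89.17 F1790
G1 X188.44 Y5.45 F1790
M5
G00 X168.57 Y53.03
M4 S439
G1 X160.03 Y73.66 F1790
G1 X139.40 Y82.20 F1790
G1 X118.77 Y73.66 F1790
G1 X110.23 Y53.03 F1790
G1 X118.77 Y32.40 F1790
G1 X139.40 Y23.86 F1790
G1 X160.03 Y32.40 F1790
G1 X168.57 Y53.03 F1790
M5
G00 X163.25 Y135.29
M4 S835
G1 X293.29 Y135.29 F661
G1 X293.29 Y76.42 F661
G1 X163.25 Y76.42 F661
G1 X163.25 Y135.29 F661
M5
G00 X215.74 Y101.65
M4 S835
G1 X217.05 Y110.72 F661
G1 X224.38 Y116.21 F661
G1 X233.45 Y114.90 F661
G1 X238.94 Y107.57 F661
G1 X237.63 Y98.50 F661
G1 X230.30 Y93.01 F661
G1 X221.23 Y94.32 F661
G1 X215.74 Y101.65 F661
M5
G00 X14.14 Y53.79
M4 S835
G1 X304.25 Y70.57 F661
M5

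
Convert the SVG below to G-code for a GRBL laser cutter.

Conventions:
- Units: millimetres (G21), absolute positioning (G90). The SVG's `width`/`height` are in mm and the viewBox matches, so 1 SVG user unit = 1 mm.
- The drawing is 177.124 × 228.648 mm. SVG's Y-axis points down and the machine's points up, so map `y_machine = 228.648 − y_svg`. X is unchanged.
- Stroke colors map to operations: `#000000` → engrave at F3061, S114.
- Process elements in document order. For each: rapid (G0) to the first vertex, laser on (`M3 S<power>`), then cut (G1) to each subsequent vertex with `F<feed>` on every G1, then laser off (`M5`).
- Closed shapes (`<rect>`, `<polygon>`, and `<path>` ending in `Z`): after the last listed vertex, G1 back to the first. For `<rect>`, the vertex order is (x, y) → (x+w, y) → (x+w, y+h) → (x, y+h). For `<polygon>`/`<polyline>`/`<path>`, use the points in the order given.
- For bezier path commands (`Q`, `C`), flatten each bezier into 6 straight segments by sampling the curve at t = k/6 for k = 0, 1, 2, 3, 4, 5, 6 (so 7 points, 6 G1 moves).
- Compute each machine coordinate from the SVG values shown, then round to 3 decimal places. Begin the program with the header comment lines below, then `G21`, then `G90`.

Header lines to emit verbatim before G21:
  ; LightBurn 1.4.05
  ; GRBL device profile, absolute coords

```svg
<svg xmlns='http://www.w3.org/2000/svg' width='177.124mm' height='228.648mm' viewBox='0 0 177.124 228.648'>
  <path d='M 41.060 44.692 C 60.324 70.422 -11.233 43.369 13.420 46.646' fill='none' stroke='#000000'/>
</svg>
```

Since the viewBox matches the mm dimensions, user units are millimetres directly. The only transform is the Y-flip y_m = 228.648 − y_svg.

Shape 1 is a cubic bezier drawn with `<path>`. Its stroke #000000 means engrave at S114, F3061. After flipping Y the toolpath is (41.060,183.956) → (43.989,175.105) → (36.977,172.742) → (25.219,174.559) → (13.910,178.247) → (8.245,181.498) → (13.420,182.002).

; LightBurn 1.4.05
; GRBL device profile, absolute coords
G21
G90
G0 X41.060 Y183.956
M3 S114
G1 X43.989 Y175.105 F3061
G1 X36.977 Y172.742 F3061
G1 X25.219 Y174.559 F3061
G1 X13.910 Y178.247 F3061
G1 X8.245 Y181.498 F3061
G1 X13.420 Y182.002 F3061
M5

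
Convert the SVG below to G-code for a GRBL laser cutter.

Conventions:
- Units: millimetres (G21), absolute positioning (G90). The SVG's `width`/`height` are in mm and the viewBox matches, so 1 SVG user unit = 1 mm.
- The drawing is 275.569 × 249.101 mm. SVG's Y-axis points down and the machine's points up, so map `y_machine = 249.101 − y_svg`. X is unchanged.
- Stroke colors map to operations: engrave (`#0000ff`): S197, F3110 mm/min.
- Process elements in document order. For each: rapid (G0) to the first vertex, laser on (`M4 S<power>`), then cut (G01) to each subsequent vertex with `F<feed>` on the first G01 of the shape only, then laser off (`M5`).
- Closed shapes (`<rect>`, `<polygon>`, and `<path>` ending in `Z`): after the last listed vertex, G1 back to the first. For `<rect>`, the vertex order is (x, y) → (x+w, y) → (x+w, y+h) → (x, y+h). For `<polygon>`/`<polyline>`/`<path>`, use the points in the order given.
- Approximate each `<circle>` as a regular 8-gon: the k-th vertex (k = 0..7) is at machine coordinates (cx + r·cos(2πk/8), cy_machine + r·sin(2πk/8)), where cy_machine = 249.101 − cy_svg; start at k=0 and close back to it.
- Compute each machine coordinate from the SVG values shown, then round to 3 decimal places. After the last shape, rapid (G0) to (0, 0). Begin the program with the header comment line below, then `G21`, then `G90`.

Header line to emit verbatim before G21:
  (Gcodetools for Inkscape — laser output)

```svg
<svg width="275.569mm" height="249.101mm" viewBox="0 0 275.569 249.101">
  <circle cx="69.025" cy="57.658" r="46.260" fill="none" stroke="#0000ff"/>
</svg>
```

(Gcodetools for Inkscape — laser output)
G21
G90
G0 X115.285 Y191.443
M4 S197
G01 X101.736 Y224.154 F3110
G01 X69.025 Y237.703
G01 X36.314 Y224.154
G01 X22.765 Y191.443
G01 X36.314 Y158.732
G01 X69.025 Y145.183
G01 X101.736 Y158.732
G01 X115.285 Y191.443
M5
G0 X0.000 Y0.000

Since the viewBox matches the mm dimensions, user units are millimetres directly. The only transform is the Y-flip y_m = 249.101 − y_svg.

Shape 1 is a circle drawn with `<circle>`. Its stroke #0000ff means engrave at S197, F3110. After flipping Y the toolpath is (115.285,191.443) → (101.736,224.154) → (69.025,237.703) → (36.314,224.154) → (22.765,191.443) → (36.314,158.732) → (69.025,145.183) → (101.736,158.732) → (115.285,191.443), returning to the start.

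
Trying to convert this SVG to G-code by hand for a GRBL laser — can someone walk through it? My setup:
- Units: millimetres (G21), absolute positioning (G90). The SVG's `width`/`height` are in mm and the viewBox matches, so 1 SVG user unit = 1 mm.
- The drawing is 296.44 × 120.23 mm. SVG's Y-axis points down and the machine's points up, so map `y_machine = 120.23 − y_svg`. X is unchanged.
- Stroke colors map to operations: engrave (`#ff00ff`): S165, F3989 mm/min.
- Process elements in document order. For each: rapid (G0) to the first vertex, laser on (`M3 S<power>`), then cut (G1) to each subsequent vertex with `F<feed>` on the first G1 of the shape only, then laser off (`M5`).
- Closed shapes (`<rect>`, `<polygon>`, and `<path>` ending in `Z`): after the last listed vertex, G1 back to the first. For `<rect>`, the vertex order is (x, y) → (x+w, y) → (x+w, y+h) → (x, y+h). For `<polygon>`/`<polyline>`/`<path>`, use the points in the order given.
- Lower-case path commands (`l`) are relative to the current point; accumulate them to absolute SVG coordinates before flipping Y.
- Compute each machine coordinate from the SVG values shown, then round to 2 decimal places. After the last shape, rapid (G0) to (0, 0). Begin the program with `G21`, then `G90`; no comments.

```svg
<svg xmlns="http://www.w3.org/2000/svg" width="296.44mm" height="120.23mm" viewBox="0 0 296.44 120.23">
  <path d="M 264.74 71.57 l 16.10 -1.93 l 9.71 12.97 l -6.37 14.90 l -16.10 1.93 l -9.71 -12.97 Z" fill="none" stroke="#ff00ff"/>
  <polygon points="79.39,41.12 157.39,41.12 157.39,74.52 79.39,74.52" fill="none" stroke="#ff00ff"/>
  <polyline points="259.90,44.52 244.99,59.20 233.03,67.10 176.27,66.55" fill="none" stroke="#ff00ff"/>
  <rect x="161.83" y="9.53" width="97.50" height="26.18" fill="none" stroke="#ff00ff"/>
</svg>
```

Since the viewBox matches the mm dimensions, user units are millimetres directly. The only transform is the Y-flip y_m = 120.23 − y_svg.

Shape 1 is a regular polygon drawn with `<path>`. Its stroke #ff00ff means engrave at S165, F3989. After flipping Y the toolpath is (264.74,48.66) → (280.84,50.59) → (290.55,37.62) → (284.18,22.72) → (268.08,20.79) → (258.37,33.76) → (264.74,48.66), returning to the start.

Shape 2 is a rectangle drawn with `<polygon>`. Its stroke #ff00ff means engrave at S165, F3989. After flipping Y the toolpath is (79.39,79.11) → (157.39,79.11) → (157.39,45.71) → (79.39,45.71) → (79.39,79.11), returning to the start.

Shape 3 is a open polyline drawn with `<polyline>`. Its stroke #ff00ff means engrave at S165, F3989. After flipping Y the toolpath is (259.90,75.71) → (244.99,61.03) → (233.03,53.13) → (176.27,53.68).

Shape 4 is a rectangle drawn with `<rect>`. Its stroke #ff00ff means engrave at S165, F3989. After flipping Y the toolpath is (161.83,110.70) → (259.33,110.70) → (259.33,84.52) → (161.83,84.52) → (161.83,110.70), returning to the start.

G21
G90
G0 X264.74 Y48.66
M3 S165
G1 X280.84 Y50.59 F3989
G1 X290.55 Y37.62
G1 X284.18 Y22.72
G1 X268.08 Y20.79
G1 X258.37 Y33.76
G1 X264.74 Y48.66
M5
G0 X79.39 Y79.11
M3 S165
G1 X157.39 Y79.11 F3989
G1 X157.39 Y45.71
G1 X79.39 Y45.71
G1 X79.39 Y79.11
M5
G0 X259.90 Y75.71
M3 S165
G1 X244.99 Y61.03 F3989
G1 X233.03 Y53.13
G1 X176.27 Y53.68
M5
G0 X161.83 Y110.70
M3 S165
G1 X259.33 Y110.70 F3989
G1 X259.33 Y84.52
G1 X161.83 Y84.52
G1 X161.83 Y110.70
M5
G0 X0.00 Y0.00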